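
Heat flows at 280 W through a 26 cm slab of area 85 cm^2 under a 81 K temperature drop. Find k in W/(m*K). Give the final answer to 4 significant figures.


k = Q*L / (A*dT)
L = 0.26 m, A = 8.5e-03 m^2
k = 280 * 0.26 / (8.5e-03 * 81)
k = 105.7 W/(m*K)


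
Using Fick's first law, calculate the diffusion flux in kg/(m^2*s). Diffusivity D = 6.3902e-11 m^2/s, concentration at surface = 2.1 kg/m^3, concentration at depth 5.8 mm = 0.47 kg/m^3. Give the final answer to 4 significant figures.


J = -D * (dC/dx) = D * (C1 - C2) / dx
J = 6.3902e-11 * (2.1 - 0.47) / 5.8e-03
J = 1.796e-08 kg/(m^2*s)


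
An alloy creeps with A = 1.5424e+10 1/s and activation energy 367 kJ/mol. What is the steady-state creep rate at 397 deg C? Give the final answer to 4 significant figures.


rate = A * exp(-Q / (R*T))
T = 397 + 273.15 = 670.15 K
rate = 1.5424e+10 * exp(-367e3 / (8.314 * 670.15))
rate = 3.815e-19 1/s


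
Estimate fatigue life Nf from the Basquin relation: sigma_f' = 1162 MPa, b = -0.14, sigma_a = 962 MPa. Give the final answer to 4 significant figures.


sigma_a = sigma_f' * (2*Nf)^b
2*Nf = (sigma_a / sigma_f')^(1/b)
2*Nf = (962 / 1162)^(1/-0.14)
2*Nf = 3.85422
Nf = 1.927 cycles


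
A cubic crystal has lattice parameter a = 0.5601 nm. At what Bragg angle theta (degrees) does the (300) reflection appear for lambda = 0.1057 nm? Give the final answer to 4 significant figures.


d = a / sqrt(h^2+k^2+l^2)
d = 0.5601 / sqrt(9) = 0.1867 nm
lambda = 2*d*sin(theta)  =>  sin(theta) = lambda / (2*d)
sin(theta) = 0.1057 / (2 * 0.1867) = 0.283074
theta = 16.44 deg


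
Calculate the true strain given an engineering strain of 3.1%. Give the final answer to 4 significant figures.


epsilon_true = ln(1 + epsilon_eng)
epsilon_true = ln(1 + 0.031)
epsilon_true = 0.03053


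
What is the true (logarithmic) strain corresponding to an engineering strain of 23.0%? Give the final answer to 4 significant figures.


epsilon_true = ln(1 + epsilon_eng)
epsilon_true = ln(1 + 0.23)
epsilon_true = 0.207


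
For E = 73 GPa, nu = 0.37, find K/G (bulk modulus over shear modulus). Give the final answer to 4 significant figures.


G = E / (2*(1+nu))
G = 73 / (2*(1+0.37)) = 26.6423 GPa
K = E / (3*(1-2*nu))
K = 73 / (3*(1-2*0.37)) = 93.5897 GPa
K/G = 93.5897 / 26.6423 = 3.513


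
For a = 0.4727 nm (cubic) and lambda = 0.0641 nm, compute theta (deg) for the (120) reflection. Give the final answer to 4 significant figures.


d = a / sqrt(h^2+k^2+l^2)
d = 0.4727 / sqrt(5) = 0.211398 nm
lambda = 2*d*sin(theta)  =>  sin(theta) = lambda / (2*d)
sin(theta) = 0.0641 / (2 * 0.211398) = 0.15161
theta = 8.72 deg


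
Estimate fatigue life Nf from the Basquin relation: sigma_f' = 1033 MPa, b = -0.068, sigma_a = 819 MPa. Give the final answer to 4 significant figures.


sigma_a = sigma_f' * (2*Nf)^b
2*Nf = (sigma_a / sigma_f')^(1/b)
2*Nf = (819 / 1033)^(1/-0.068)
2*Nf = 30.3805
Nf = 15.19 cycles


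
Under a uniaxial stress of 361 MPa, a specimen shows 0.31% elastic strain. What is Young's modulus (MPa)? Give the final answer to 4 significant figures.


E = sigma / epsilon
epsilon = 0.31% = 3.1e-03
E = 361 / 3.1e-03
E = 116500 MPa


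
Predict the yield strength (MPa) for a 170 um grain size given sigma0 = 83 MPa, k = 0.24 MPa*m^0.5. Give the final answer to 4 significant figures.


sigma_y = sigma0 + k / sqrt(d)
d = 170 um = 1.7e-04 m
sigma_y = 83 + 0.24 / sqrt(1.7e-04)
sigma_y = 101.4 MPa


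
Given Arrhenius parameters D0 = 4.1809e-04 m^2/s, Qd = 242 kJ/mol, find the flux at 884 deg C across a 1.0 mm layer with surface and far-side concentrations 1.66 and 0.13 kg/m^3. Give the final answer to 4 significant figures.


Step 1: D = D0 * exp(-Qd/(R*T))
T = 884 + 273.15 = 1157.15 K
D = 4.1809e-04 * exp(-242e3 / (8.314 * 1157.15)) = 4.97519e-15 m^2/s
Step 2: J = D * (C1 - C2) / dx
J = 4.97519e-15 * (1.66 - 0.13) / 1e-03
J = 7.612e-12 kg/(m^2*s)


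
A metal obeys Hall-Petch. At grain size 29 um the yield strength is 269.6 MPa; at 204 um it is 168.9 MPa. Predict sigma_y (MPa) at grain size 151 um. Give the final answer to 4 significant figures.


sigma_y = sigma0 + k / sqrt(d)
1/sqrt(d1) = 1/sqrt(2.9e-05) = 185.695;  1/sqrt(d2) = 70.014
k = (sigma1 - sigma2) / (1/sqrt(d1) - 1/sqrt(d2)) = (269.6 - 168.9) / (185.695 - 70.014) = 0.870495 MPa*m^0.5
sigma0 = sigma1 - k/sqrt(d1) = 269.6 - 0.870495*185.695 = 107.953 MPa
sigma_y(d3) = 107.953 + 0.870495 / sqrt(1.51e-04) = 178.8 MPa


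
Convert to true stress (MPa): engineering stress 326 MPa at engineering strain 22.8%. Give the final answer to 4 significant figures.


sigma_true = sigma_eng * (1 + epsilon_eng)
sigma_true = 326 * (1 + 0.228)
sigma_true = 400.3 MPa


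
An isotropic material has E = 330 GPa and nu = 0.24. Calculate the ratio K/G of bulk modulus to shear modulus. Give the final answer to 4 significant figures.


G = E / (2*(1+nu))
G = 330 / (2*(1+0.24)) = 133.065 GPa
K = E / (3*(1-2*nu))
K = 330 / (3*(1-2*0.24)) = 211.538 GPa
K/G = 211.538 / 133.065 = 1.59


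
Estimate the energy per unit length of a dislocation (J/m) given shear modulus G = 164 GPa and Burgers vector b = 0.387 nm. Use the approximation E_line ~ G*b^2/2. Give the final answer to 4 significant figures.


E = G*b^2/2
b = 0.387 nm = 3.87e-10 m
G = 164 GPa = 1.64e+11 Pa
E = 0.5 * 1.64e+11 * (3.87e-10)^2
E = 1.228e-08 J/m


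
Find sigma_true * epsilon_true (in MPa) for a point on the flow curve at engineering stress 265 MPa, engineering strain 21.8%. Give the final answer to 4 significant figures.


sigma_true = sigma_eng * (1 + epsilon_eng)
sigma_true = 265 * (1 + 0.218) = 322.77 MPa
epsilon_true = ln(1 + epsilon_eng)
epsilon_true = ln(1 + 0.218) = 0.19721
sigma_true * epsilon_true = 322.77 * 0.19721 = 63.65 MPa


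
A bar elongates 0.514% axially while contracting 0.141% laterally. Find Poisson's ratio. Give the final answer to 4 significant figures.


nu = -epsilon_lat / epsilon_axial
Lateral strain is contraction (negative), so using magnitudes:
nu = 0.141 / 0.514
nu = 0.2743


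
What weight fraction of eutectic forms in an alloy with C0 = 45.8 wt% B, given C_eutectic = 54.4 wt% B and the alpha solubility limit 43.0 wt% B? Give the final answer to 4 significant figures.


f_primary = (C_e - C0) / (C_e - C_alpha_max)
f_primary = (54.4 - 45.8) / (54.4 - 43.0)
f_primary = 0.754386
f_eutectic = 1 - 0.754386 = 0.2456


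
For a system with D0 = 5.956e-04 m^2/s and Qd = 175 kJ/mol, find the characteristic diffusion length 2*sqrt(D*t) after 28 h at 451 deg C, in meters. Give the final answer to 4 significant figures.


Step 1: D = D0 * exp(-Qd/(R*T))
T = 724.15 K
D = 5.956e-04 * exp(-175e3 / (8.314 * 724.15)) = 1.4169e-16 m^2/s
Step 2: L = 2*sqrt(D*t)
t = 28 h = 100800 s
L = 2*sqrt(1.4169e-16 * 100800) = 7.558e-06 m


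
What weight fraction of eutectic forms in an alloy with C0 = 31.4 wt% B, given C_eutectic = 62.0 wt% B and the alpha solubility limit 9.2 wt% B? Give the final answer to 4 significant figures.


f_primary = (C_e - C0) / (C_e - C_alpha_max)
f_primary = (62.0 - 31.4) / (62.0 - 9.2)
f_primary = 0.579545
f_eutectic = 1 - 0.579545 = 0.4205


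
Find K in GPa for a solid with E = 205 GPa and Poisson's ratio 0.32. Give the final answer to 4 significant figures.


K = E / (3*(1-2*nu))
K = 205 / (3*(1-2*0.32))
K = 189.8 GPa


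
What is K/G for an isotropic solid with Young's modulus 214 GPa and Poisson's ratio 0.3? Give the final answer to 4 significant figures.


G = E / (2*(1+nu))
G = 214 / (2*(1+0.3)) = 82.3077 GPa
K = E / (3*(1-2*nu))
K = 214 / (3*(1-2*0.3)) = 178.333 GPa
K/G = 178.333 / 82.3077 = 2.167


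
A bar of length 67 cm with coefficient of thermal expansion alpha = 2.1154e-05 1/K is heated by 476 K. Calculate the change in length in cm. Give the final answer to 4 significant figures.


dL = L0 * alpha * dT
dL = 67 * 2.1154e-05 * 476
dL = 0.6746 cm


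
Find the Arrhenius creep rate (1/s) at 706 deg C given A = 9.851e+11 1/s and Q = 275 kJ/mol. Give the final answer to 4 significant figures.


rate = A * exp(-Q / (R*T))
T = 706 + 273.15 = 979.15 K
rate = 9.851e+11 * exp(-275e3 / (8.314 * 979.15))
rate = 2.102e-03 1/s


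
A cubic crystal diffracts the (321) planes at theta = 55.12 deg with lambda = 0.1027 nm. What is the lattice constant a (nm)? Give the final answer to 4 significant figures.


d = lambda / (2*sin(theta))
d = 0.1027 / (2*sin(55.12 deg))
d = 0.0625951 nm
a = d * sqrt(h^2+k^2+l^2) = 0.0625951 * sqrt(14)
a = 0.2342 nm


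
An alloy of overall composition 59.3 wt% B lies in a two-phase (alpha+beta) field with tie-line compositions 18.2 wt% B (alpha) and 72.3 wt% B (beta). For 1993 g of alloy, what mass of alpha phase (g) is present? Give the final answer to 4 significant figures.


f_alpha = (C_beta - C0) / (C_beta - C_alpha)
f_alpha = (72.3 - 59.3) / (72.3 - 18.2) = 0.240296
m_alpha = f_alpha * m_total = 0.240296 * 1993 = 478.9 g


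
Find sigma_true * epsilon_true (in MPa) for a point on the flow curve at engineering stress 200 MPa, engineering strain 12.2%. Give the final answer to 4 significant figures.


sigma_true = sigma_eng * (1 + epsilon_eng)
sigma_true = 200 * (1 + 0.122) = 224.4 MPa
epsilon_true = ln(1 + epsilon_eng)
epsilon_true = ln(1 + 0.122) = 0.115113
sigma_true * epsilon_true = 224.4 * 0.115113 = 25.83 MPa


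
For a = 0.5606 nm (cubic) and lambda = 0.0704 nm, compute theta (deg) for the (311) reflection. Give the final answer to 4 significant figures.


d = a / sqrt(h^2+k^2+l^2)
d = 0.5606 / sqrt(11) = 0.169027 nm
lambda = 2*d*sin(theta)  =>  sin(theta) = lambda / (2*d)
sin(theta) = 0.0704 / (2 * 0.169027) = 0.20825
theta = 12.02 deg


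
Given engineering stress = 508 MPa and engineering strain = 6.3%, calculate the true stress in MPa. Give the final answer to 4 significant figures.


sigma_true = sigma_eng * (1 + epsilon_eng)
sigma_true = 508 * (1 + 0.063)
sigma_true = 540 MPa


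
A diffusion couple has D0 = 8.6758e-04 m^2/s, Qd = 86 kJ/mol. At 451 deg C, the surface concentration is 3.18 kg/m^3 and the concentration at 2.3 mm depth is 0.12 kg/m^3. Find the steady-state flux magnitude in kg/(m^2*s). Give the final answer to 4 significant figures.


Step 1: D = D0 * exp(-Qd/(R*T))
T = 451 + 273.15 = 724.15 K
D = 8.6758e-04 * exp(-86e3 / (8.314 * 724.15)) = 5.4288e-10 m^2/s
Step 2: J = D * (C1 - C2) / dx
J = 5.4288e-10 * (3.18 - 0.12) / 2.3e-03
J = 7.223e-07 kg/(m^2*s)


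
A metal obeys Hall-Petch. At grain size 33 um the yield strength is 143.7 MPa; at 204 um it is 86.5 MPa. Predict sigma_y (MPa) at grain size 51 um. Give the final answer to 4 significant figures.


sigma_y = sigma0 + k / sqrt(d)
1/sqrt(d1) = 1/sqrt(3.3e-05) = 174.078;  1/sqrt(d2) = 70.014
k = (sigma1 - sigma2) / (1/sqrt(d1) - 1/sqrt(d2)) = (143.7 - 86.5) / (174.078 - 70.014) = 0.549664 MPa*m^0.5
sigma0 = sigma1 - k/sqrt(d1) = 143.7 - 0.549664*174.078 = 48.0159 MPa
sigma_y(d3) = 48.0159 + 0.549664 / sqrt(5.1e-05) = 125 MPa


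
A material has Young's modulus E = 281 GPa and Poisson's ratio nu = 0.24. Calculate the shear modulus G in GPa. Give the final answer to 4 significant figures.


G = E / (2*(1+nu))
G = 281 / (2*(1+0.24))
G = 113.3 GPa


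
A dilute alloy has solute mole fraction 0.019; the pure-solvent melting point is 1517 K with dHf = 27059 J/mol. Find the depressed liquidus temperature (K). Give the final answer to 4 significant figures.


dT = R*Tm^2*x / dHf
dT = 8.314 * 1517^2 * 0.019 / 27059
dT = 13.4345 K
T_new = 1517 - 13.4345 = 1504 K


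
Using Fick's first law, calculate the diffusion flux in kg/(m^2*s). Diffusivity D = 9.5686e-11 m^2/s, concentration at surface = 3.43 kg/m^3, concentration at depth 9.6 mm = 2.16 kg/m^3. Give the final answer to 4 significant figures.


J = -D * (dC/dx) = D * (C1 - C2) / dx
J = 9.5686e-11 * (3.43 - 2.16) / 9.6e-03
J = 1.266e-08 kg/(m^2*s)


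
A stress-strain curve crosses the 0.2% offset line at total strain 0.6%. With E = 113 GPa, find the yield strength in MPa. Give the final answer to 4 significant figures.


Offset strain = 0.002
Elastic strain at yield = total_strain - offset = 6e-03 - 0.002 = 4e-03
sigma_y = E * elastic_strain = 113000 * 4e-03
sigma_y = 452 MPa


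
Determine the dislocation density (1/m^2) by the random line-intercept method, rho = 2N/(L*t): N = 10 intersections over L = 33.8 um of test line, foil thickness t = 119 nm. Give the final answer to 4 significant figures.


rho = 2N / (L * t)
L = 33.8 um = 3.38e-05 m, t = 119 nm = 1.19e-07 m
rho = 2 * 10 / (3.38e-05 * 1.19e-07)
rho = 4.972e+12 1/m^2


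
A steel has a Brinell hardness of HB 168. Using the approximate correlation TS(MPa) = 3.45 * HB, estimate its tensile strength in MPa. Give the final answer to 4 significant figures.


TS (MPa) = 3.45 * HB
TS = 3.45 * 168
TS = 579.6 MPa


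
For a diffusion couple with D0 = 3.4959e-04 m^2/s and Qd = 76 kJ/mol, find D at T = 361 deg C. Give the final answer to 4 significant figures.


D = D0 * exp(-Qd / (R*T))
T = 634.15 K
D = 3.4959e-04 * exp(-76e3 / (8.314 * 634.15))
D = 1.92e-10 m^2/s


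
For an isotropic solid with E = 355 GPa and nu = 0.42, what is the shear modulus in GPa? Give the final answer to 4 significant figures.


G = E / (2*(1+nu))
G = 355 / (2*(1+0.42))
G = 125 GPa


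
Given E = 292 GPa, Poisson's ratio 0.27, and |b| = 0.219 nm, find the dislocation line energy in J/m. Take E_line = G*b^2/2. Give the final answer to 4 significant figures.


Step 1: G = E / (2*(1+nu))
G = 292 / (2*(1+0.27)) = 114.961 GPa = 1.14961e+11 Pa
Step 2: E_line = G*b^2/2
b = 0.219 nm = 2.19e-10 m
E_line = 0.5 * 1.14961e+11 * (2.19e-10)^2 = 2.757e-09 J/m


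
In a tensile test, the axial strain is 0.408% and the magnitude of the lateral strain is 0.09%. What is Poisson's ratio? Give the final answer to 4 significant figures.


nu = -epsilon_lat / epsilon_axial
Lateral strain is contraction (negative), so using magnitudes:
nu = 0.09 / 0.408
nu = 0.2206


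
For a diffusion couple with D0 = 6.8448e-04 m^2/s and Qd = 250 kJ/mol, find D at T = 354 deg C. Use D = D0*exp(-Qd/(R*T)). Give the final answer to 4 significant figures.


D = D0 * exp(-Qd / (R*T))
T = 627.15 K
D = 6.8448e-04 * exp(-250e3 / (8.314 * 627.15))
D = 1.029e-24 m^2/s


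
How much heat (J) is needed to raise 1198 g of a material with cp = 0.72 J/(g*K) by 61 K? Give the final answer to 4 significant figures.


Q = m * cp * dT
Q = 1198 * 0.72 * 61
Q = 52620 J


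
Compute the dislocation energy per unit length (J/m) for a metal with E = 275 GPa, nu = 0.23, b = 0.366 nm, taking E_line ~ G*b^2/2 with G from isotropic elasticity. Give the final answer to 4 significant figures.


Step 1: G = E / (2*(1+nu))
G = 275 / (2*(1+0.23)) = 111.789 GPa = 1.11789e+11 Pa
Step 2: E_line = G*b^2/2
b = 0.366 nm = 3.66e-10 m
E_line = 0.5 * 1.11789e+11 * (3.66e-10)^2 = 7.487e-09 J/m


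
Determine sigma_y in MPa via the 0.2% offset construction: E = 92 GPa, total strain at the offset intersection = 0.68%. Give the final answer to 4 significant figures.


Offset strain = 0.002
Elastic strain at yield = total_strain - offset = 6.8e-03 - 0.002 = 4.8e-03
sigma_y = E * elastic_strain = 92000 * 4.8e-03
sigma_y = 441.6 MPa


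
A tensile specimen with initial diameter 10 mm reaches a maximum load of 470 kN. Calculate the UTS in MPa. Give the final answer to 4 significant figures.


A0 = pi*(d/2)^2 = pi*(10/2)^2 = 78.5398 mm^2
UTS = F_max / A0 = 470*1000 / 78.5398
UTS = 5984 MPa


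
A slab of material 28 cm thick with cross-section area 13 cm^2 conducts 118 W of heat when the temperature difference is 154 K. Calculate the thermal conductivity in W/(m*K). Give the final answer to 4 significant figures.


k = Q*L / (A*dT)
L = 0.28 m, A = 1.3e-03 m^2
k = 118 * 0.28 / (1.3e-03 * 154)
k = 165 W/(m*K)


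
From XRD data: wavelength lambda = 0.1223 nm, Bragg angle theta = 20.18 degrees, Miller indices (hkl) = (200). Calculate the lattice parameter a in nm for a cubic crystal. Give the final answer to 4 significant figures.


d = lambda / (2*sin(theta))
d = 0.1223 / (2*sin(20.18 deg))
d = 0.177261 nm
a = d * sqrt(h^2+k^2+l^2) = 0.177261 * sqrt(4)
a = 0.3545 nm


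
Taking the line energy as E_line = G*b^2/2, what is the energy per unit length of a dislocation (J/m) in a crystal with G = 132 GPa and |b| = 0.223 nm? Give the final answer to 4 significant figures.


E = G*b^2/2
b = 0.223 nm = 2.23e-10 m
G = 132 GPa = 1.32e+11 Pa
E = 0.5 * 1.32e+11 * (2.23e-10)^2
E = 3.282e-09 J/m


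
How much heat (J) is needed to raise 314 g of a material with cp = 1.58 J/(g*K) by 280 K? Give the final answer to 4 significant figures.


Q = m * cp * dT
Q = 314 * 1.58 * 280
Q = 138900 J


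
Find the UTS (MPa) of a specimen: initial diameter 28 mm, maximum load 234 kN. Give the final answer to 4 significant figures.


A0 = pi*(d/2)^2 = pi*(28/2)^2 = 615.752 mm^2
UTS = F_max / A0 = 234*1000 / 615.752
UTS = 380 MPa


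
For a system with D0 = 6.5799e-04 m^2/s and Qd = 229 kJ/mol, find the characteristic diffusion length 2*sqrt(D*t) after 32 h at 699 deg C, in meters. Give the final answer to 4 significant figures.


Step 1: D = D0 * exp(-Qd/(R*T))
T = 972.15 K
D = 6.5799e-04 * exp(-229e3 / (8.314 * 972.15)) = 3.2611e-16 m^2/s
Step 2: L = 2*sqrt(D*t)
t = 32 h = 115200 s
L = 2*sqrt(3.2611e-16 * 115200) = 1.226e-05 m


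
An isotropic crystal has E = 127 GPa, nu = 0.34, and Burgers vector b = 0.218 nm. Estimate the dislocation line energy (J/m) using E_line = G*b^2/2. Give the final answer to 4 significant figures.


Step 1: G = E / (2*(1+nu))
G = 127 / (2*(1+0.34)) = 47.3881 GPa = 4.73881e+10 Pa
Step 2: E_line = G*b^2/2
b = 0.218 nm = 2.18e-10 m
E_line = 0.5 * 4.73881e+10 * (2.18e-10)^2 = 1.126e-09 J/m


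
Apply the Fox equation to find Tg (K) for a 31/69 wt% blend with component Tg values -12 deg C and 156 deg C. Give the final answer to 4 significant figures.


1/Tg = w1/Tg1 + w2/Tg2 (in Kelvin)
Tg1 = 261.15 K, Tg2 = 429.15 K
1/Tg = 0.31/261.15 + 0.69/429.15
Tg = 357.8 K


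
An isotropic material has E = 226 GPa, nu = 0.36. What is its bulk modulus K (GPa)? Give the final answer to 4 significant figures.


K = E / (3*(1-2*nu))
K = 226 / (3*(1-2*0.36))
K = 269 GPa


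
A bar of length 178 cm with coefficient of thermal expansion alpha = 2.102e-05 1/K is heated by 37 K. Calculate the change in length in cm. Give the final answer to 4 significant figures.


dL = L0 * alpha * dT
dL = 178 * 2.102e-05 * 37
dL = 0.1384 cm


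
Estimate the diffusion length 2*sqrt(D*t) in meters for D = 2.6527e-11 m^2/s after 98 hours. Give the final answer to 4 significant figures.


t = 98 hr = 352800 s
Diffusion length = 2*sqrt(D*t)
= 2*sqrt(2.6527e-11 * 352800)
= 6.118e-03 m


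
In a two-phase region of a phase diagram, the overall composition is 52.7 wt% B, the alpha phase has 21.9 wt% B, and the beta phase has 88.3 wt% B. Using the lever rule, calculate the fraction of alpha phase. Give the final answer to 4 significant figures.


f_alpha = (C_beta - C0) / (C_beta - C_alpha)
f_alpha = (88.3 - 52.7) / (88.3 - 21.9)
f_alpha = 0.5361


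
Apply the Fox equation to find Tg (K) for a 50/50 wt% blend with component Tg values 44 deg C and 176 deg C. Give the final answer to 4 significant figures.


1/Tg = w1/Tg1 + w2/Tg2 (in Kelvin)
Tg1 = 317.15 K, Tg2 = 449.15 K
1/Tg = 0.5/317.15 + 0.5/449.15
Tg = 371.8 K


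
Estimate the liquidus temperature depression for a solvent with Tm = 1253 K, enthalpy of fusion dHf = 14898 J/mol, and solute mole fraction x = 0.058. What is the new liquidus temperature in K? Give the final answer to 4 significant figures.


dT = R*Tm^2*x / dHf
dT = 8.314 * 1253^2 * 0.058 / 14898
dT = 50.8174 K
T_new = 1253 - 50.8174 = 1202 K


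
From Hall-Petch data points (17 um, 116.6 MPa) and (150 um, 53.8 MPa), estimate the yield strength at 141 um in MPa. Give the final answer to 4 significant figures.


sigma_y = sigma0 + k / sqrt(d)
1/sqrt(d1) = 1/sqrt(1.7e-05) = 242.536;  1/sqrt(d2) = 81.6497
k = (sigma1 - sigma2) / (1/sqrt(d1) - 1/sqrt(d2)) = (116.6 - 53.8) / (242.536 - 81.6497) = 0.390339 MPa*m^0.5
sigma0 = sigma1 - k/sqrt(d1) = 116.6 - 0.390339*242.536 = 21.929 MPa
sigma_y(d3) = 21.929 + 0.390339 / sqrt(1.41e-04) = 54.8 MPa


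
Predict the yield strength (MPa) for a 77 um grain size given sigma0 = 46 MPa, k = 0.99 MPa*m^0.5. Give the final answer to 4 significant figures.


sigma_y = sigma0 + k / sqrt(d)
d = 77 um = 7.7e-05 m
sigma_y = 46 + 0.99 / sqrt(7.7e-05)
sigma_y = 158.8 MPa


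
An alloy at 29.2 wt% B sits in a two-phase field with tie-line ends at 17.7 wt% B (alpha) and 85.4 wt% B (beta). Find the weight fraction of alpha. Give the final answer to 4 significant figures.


f_alpha = (C_beta - C0) / (C_beta - C_alpha)
f_alpha = (85.4 - 29.2) / (85.4 - 17.7)
f_alpha = 0.8301


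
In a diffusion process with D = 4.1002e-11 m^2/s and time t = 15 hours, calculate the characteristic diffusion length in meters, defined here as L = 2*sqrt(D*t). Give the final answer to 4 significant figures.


t = 15 hr = 54000 s
Diffusion length = 2*sqrt(D*t)
= 2*sqrt(4.1002e-11 * 54000)
= 2.976e-03 m


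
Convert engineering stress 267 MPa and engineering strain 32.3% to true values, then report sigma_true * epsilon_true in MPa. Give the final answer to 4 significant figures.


sigma_true = sigma_eng * (1 + epsilon_eng)
sigma_true = 267 * (1 + 0.323) = 353.241 MPa
epsilon_true = ln(1 + epsilon_eng)
epsilon_true = ln(1 + 0.323) = 0.279902
sigma_true * epsilon_true = 353.241 * 0.279902 = 98.87 MPa


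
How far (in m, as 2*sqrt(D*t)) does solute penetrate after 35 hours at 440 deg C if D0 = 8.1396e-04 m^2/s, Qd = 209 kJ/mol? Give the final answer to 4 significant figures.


Step 1: D = D0 * exp(-Qd/(R*T))
T = 713.15 K
D = 8.1396e-04 * exp(-209e3 / (8.314 * 713.15)) = 3.99811e-19 m^2/s
Step 2: L = 2*sqrt(D*t)
t = 35 h = 126000 s
L = 2*sqrt(3.99811e-19 * 126000) = 4.489e-07 m


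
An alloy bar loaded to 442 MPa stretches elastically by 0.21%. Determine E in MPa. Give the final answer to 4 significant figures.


E = sigma / epsilon
epsilon = 0.21% = 2.1e-03
E = 442 / 2.1e-03
E = 210500 MPa


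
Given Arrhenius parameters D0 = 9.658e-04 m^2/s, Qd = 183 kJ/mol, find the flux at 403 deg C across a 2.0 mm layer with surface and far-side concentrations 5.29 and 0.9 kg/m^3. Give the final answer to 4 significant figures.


Step 1: D = D0 * exp(-Qd/(R*T))
T = 403 + 273.15 = 676.15 K
D = 9.658e-04 * exp(-183e3 / (8.314 * 676.15)) = 7.03187e-18 m^2/s
Step 2: J = D * (C1 - C2) / dx
J = 7.03187e-18 * (5.29 - 0.9) / 2e-03
J = 1.543e-14 kg/(m^2*s)


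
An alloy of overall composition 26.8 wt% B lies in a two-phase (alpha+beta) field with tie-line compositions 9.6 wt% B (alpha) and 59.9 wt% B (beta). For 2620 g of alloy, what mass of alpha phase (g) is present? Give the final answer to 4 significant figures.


f_alpha = (C_beta - C0) / (C_beta - C_alpha)
f_alpha = (59.9 - 26.8) / (59.9 - 9.6) = 0.658052
m_alpha = f_alpha * m_total = 0.658052 * 2620 = 1724 g


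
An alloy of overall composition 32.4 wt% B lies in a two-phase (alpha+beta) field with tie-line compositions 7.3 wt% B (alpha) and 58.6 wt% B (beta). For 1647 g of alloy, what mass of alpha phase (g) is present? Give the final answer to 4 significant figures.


f_alpha = (C_beta - C0) / (C_beta - C_alpha)
f_alpha = (58.6 - 32.4) / (58.6 - 7.3) = 0.510721
m_alpha = f_alpha * m_total = 0.510721 * 1647 = 841.2 g


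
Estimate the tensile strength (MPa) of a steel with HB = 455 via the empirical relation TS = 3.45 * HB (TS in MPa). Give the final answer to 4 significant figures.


TS (MPa) = 3.45 * HB
TS = 3.45 * 455
TS = 1570 MPa


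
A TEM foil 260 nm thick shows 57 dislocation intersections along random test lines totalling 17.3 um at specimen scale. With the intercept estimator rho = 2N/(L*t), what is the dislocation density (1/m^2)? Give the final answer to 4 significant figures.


rho = 2N / (L * t)
L = 17.3 um = 1.73e-05 m, t = 260 nm = 2.6e-07 m
rho = 2 * 57 / (1.73e-05 * 2.6e-07)
rho = 2.534e+13 1/m^2


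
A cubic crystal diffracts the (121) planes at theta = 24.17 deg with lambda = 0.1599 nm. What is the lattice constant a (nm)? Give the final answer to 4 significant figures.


d = lambda / (2*sin(theta))
d = 0.1599 / (2*sin(24.17 deg))
d = 0.195264 nm
a = d * sqrt(h^2+k^2+l^2) = 0.195264 * sqrt(6)
a = 0.4783 nm


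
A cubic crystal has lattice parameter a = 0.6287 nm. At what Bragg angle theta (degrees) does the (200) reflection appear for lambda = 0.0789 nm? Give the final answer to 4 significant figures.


d = a / sqrt(h^2+k^2+l^2)
d = 0.6287 / sqrt(4) = 0.31435 nm
lambda = 2*d*sin(theta)  =>  sin(theta) = lambda / (2*d)
sin(theta) = 0.0789 / (2 * 0.31435) = 0.125497
theta = 7.209 deg


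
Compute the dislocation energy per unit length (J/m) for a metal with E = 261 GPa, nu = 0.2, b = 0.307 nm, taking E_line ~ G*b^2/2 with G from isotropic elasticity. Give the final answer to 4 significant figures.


Step 1: G = E / (2*(1+nu))
G = 261 / (2*(1+0.2)) = 108.75 GPa = 1.0875e+11 Pa
Step 2: E_line = G*b^2/2
b = 0.307 nm = 3.07e-10 m
E_line = 0.5 * 1.0875e+11 * (3.07e-10)^2 = 5.125e-09 J/m


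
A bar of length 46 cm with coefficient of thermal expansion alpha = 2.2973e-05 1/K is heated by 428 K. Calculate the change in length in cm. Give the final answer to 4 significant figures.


dL = L0 * alpha * dT
dL = 46 * 2.2973e-05 * 428
dL = 0.4523 cm


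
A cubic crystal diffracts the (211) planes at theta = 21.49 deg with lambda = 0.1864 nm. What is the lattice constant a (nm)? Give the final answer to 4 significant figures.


d = lambda / (2*sin(theta))
d = 0.1864 / (2*sin(21.49 deg))
d = 0.254409 nm
a = d * sqrt(h^2+k^2+l^2) = 0.254409 * sqrt(6)
a = 0.6232 nm


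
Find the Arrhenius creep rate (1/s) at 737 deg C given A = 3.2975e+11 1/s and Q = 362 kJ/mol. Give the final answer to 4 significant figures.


rate = A * exp(-Q / (R*T))
T = 737 + 273.15 = 1010.15 K
rate = 3.2975e+11 * exp(-362e3 / (8.314 * 1010.15))
rate = 6.289e-08 1/s


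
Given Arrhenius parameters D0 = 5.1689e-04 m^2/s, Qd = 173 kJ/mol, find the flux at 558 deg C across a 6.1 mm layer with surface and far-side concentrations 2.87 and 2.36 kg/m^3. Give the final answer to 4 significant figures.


Step 1: D = D0 * exp(-Qd/(R*T))
T = 558 + 273.15 = 831.15 K
D = 5.1689e-04 * exp(-173e3 / (8.314 * 831.15)) = 6.92801e-15 m^2/s
Step 2: J = D * (C1 - C2) / dx
J = 6.92801e-15 * (2.87 - 2.36) / 6.1e-03
J = 5.792e-13 kg/(m^2*s)


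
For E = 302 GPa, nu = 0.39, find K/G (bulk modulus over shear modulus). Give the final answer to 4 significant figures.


G = E / (2*(1+nu))
G = 302 / (2*(1+0.39)) = 108.633 GPa
K = E / (3*(1-2*nu))
K = 302 / (3*(1-2*0.39)) = 457.576 GPa
K/G = 457.576 / 108.633 = 4.212


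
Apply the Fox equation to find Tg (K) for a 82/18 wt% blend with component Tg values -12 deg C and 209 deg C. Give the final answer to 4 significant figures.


1/Tg = w1/Tg1 + w2/Tg2 (in Kelvin)
Tg1 = 261.15 K, Tg2 = 482.15 K
1/Tg = 0.82/261.15 + 0.18/482.15
Tg = 284.6 K


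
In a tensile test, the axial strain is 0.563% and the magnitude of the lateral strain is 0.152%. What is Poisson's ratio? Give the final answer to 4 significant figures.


nu = -epsilon_lat / epsilon_axial
Lateral strain is contraction (negative), so using magnitudes:
nu = 0.152 / 0.563
nu = 0.27


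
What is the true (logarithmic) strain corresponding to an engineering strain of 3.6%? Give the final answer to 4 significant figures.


epsilon_true = ln(1 + epsilon_eng)
epsilon_true = ln(1 + 0.036)
epsilon_true = 0.03537


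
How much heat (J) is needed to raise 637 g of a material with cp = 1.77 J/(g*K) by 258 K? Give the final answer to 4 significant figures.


Q = m * cp * dT
Q = 637 * 1.77 * 258
Q = 290900 J


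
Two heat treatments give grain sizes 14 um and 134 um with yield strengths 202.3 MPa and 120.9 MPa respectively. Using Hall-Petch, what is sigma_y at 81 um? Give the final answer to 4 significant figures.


sigma_y = sigma0 + k / sqrt(d)
1/sqrt(d1) = 1/sqrt(1.4e-05) = 267.261;  1/sqrt(d2) = 86.3868
k = (sigma1 - sigma2) / (1/sqrt(d1) - 1/sqrt(d2)) = (202.3 - 120.9) / (267.261 - 86.3868) = 0.450036 MPa*m^0.5
sigma0 = sigma1 - k/sqrt(d1) = 202.3 - 0.450036*267.261 = 82.0228 MPa
sigma_y(d3) = 82.0228 + 0.450036 / sqrt(8.1e-05) = 132 MPa


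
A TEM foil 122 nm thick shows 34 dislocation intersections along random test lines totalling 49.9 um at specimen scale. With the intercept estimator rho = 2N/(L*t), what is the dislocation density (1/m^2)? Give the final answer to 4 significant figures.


rho = 2N / (L * t)
L = 49.9 um = 4.99e-05 m, t = 122 nm = 1.22e-07 m
rho = 2 * 34 / (4.99e-05 * 1.22e-07)
rho = 1.117e+13 1/m^2


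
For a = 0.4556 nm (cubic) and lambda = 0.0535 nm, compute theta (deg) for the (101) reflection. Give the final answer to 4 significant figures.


d = a / sqrt(h^2+k^2+l^2)
d = 0.4556 / sqrt(2) = 0.322158 nm
lambda = 2*d*sin(theta)  =>  sin(theta) = lambda / (2*d)
sin(theta) = 0.0535 / (2 * 0.322158) = 0.0830338
theta = 4.763 deg


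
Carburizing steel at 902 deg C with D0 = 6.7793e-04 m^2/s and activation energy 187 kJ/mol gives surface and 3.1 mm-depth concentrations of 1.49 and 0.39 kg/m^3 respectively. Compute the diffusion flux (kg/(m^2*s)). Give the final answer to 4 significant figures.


Step 1: D = D0 * exp(-Qd/(R*T))
T = 902 + 273.15 = 1175.15 K
D = 6.7793e-04 * exp(-187e3 / (8.314 * 1175.15)) = 3.30262e-12 m^2/s
Step 2: J = D * (C1 - C2) / dx
J = 3.30262e-12 * (1.49 - 0.39) / 3.1e-03
J = 1.172e-09 kg/(m^2*s)


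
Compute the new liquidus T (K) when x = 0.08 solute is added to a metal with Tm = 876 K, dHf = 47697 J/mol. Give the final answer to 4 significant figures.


dT = R*Tm^2*x / dHf
dT = 8.314 * 876^2 * 0.08 / 47697
dT = 10.7008 K
T_new = 876 - 10.7008 = 865.3 K


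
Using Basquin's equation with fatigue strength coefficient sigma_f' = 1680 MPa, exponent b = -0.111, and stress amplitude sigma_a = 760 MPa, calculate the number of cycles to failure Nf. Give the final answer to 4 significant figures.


sigma_a = sigma_f' * (2*Nf)^b
2*Nf = (sigma_a / sigma_f')^(1/b)
2*Nf = (760 / 1680)^(1/-0.111)
2*Nf = 1269.3
Nf = 634.7 cycles


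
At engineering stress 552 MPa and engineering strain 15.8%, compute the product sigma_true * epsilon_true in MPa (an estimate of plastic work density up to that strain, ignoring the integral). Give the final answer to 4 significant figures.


sigma_true = sigma_eng * (1 + epsilon_eng)
sigma_true = 552 * (1 + 0.158) = 639.216 MPa
epsilon_true = ln(1 + epsilon_eng)
epsilon_true = ln(1 + 0.158) = 0.146694
sigma_true * epsilon_true = 639.216 * 0.146694 = 93.77 MPa


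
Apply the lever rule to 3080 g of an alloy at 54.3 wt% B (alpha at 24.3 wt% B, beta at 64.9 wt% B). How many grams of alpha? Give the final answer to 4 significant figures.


f_alpha = (C_beta - C0) / (C_beta - C_alpha)
f_alpha = (64.9 - 54.3) / (64.9 - 24.3) = 0.261084
m_alpha = f_alpha * m_total = 0.261084 * 3080 = 804.1 g


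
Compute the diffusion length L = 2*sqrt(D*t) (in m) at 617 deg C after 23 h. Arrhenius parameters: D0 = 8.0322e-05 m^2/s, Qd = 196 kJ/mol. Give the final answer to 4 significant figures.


Step 1: D = D0 * exp(-Qd/(R*T))
T = 890.15 K
D = 8.0322e-05 * exp(-196e3 / (8.314 * 890.15)) = 2.52929e-16 m^2/s
Step 2: L = 2*sqrt(D*t)
t = 23 h = 82800 s
L = 2*sqrt(2.52929e-16 * 82800) = 9.153e-06 m


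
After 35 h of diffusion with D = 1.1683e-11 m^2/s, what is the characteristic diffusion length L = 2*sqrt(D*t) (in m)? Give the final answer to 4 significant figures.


t = 35 hr = 126000 s
Diffusion length = 2*sqrt(D*t)
= 2*sqrt(1.1683e-11 * 126000)
= 2.427e-03 m


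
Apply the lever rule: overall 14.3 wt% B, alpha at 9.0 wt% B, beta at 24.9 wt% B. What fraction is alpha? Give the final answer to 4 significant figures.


f_alpha = (C_beta - C0) / (C_beta - C_alpha)
f_alpha = (24.9 - 14.3) / (24.9 - 9.0)
f_alpha = 0.6667


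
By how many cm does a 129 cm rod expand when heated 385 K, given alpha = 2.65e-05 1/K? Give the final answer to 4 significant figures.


dL = L0 * alpha * dT
dL = 129 * 2.65e-05 * 385
dL = 1.316 cm


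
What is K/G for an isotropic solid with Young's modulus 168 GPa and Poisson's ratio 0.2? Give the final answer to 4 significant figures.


G = E / (2*(1+nu))
G = 168 / (2*(1+0.2)) = 70 GPa
K = E / (3*(1-2*nu))
K = 168 / (3*(1-2*0.2)) = 93.3333 GPa
K/G = 93.3333 / 70 = 1.333


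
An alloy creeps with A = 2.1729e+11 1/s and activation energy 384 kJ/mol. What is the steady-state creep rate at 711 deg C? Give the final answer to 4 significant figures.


rate = A * exp(-Q / (R*T))
T = 711 + 273.15 = 984.15 K
rate = 2.1729e+11 * exp(-384e3 / (8.314 * 984.15))
rate = 9.019e-10 1/s


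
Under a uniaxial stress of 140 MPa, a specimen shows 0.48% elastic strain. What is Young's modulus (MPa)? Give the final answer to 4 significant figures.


E = sigma / epsilon
epsilon = 0.48% = 4.8e-03
E = 140 / 4.8e-03
E = 29170 MPa


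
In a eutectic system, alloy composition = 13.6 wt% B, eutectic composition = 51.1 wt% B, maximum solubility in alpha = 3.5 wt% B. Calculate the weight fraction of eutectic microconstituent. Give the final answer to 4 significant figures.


f_primary = (C_e - C0) / (C_e - C_alpha_max)
f_primary = (51.1 - 13.6) / (51.1 - 3.5)
f_primary = 0.787815
f_eutectic = 1 - 0.787815 = 0.2122


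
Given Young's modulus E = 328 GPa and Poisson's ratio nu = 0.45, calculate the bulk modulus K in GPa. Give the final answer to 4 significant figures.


K = E / (3*(1-2*nu))
K = 328 / (3*(1-2*0.45))
K = 1093 GPa


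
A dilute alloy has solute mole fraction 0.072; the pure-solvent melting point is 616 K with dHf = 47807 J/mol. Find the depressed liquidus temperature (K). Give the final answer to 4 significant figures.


dT = R*Tm^2*x / dHf
dT = 8.314 * 616^2 * 0.072 / 47807
dT = 4.7513 K
T_new = 616 - 4.7513 = 611.2 K


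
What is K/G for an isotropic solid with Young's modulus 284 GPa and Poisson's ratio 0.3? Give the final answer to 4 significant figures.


G = E / (2*(1+nu))
G = 284 / (2*(1+0.3)) = 109.231 GPa
K = E / (3*(1-2*nu))
K = 284 / (3*(1-2*0.3)) = 236.667 GPa
K/G = 236.667 / 109.231 = 2.167


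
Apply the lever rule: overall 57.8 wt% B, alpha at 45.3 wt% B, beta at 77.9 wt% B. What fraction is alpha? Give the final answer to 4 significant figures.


f_alpha = (C_beta - C0) / (C_beta - C_alpha)
f_alpha = (77.9 - 57.8) / (77.9 - 45.3)
f_alpha = 0.6166


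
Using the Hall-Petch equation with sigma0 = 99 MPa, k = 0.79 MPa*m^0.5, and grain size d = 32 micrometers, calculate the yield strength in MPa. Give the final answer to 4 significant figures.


sigma_y = sigma0 + k / sqrt(d)
d = 32 um = 3.2e-05 m
sigma_y = 99 + 0.79 / sqrt(3.2e-05)
sigma_y = 238.7 MPa


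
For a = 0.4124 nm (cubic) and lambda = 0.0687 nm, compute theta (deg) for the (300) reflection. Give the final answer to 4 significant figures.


d = a / sqrt(h^2+k^2+l^2)
d = 0.4124 / sqrt(9) = 0.137467 nm
lambda = 2*d*sin(theta)  =>  sin(theta) = lambda / (2*d)
sin(theta) = 0.0687 / (2 * 0.137467) = 0.249879
theta = 14.47 deg


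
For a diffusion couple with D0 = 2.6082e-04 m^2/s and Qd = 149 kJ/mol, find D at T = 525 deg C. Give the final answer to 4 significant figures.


D = D0 * exp(-Qd / (R*T))
T = 798.15 K
D = 2.6082e-04 * exp(-149e3 / (8.314 * 798.15))
D = 4.621e-14 m^2/s


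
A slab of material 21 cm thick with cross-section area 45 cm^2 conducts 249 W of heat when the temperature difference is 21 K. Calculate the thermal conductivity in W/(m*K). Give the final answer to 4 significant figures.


k = Q*L / (A*dT)
L = 0.21 m, A = 4.5e-03 m^2
k = 249 * 0.21 / (4.5e-03 * 21)
k = 553.3 W/(m*K)


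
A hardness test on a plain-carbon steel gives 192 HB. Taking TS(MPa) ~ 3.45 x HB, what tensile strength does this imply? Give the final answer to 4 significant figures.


TS (MPa) = 3.45 * HB
TS = 3.45 * 192
TS = 662.4 MPa


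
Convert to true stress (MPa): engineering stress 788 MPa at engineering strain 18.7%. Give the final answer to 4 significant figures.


sigma_true = sigma_eng * (1 + epsilon_eng)
sigma_true = 788 * (1 + 0.187)
sigma_true = 935.4 MPa


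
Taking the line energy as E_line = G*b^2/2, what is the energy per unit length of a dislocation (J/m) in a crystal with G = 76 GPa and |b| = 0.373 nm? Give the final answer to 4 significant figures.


E = G*b^2/2
b = 0.373 nm = 3.73e-10 m
G = 76 GPa = 7.6e+10 Pa
E = 0.5 * 7.6e+10 * (3.73e-10)^2
E = 5.287e-09 J/m


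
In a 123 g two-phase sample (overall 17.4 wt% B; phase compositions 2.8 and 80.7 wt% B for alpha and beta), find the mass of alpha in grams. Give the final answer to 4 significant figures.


f_alpha = (C_beta - C0) / (C_beta - C_alpha)
f_alpha = (80.7 - 17.4) / (80.7 - 2.8) = 0.81258
m_alpha = f_alpha * m_total = 0.81258 * 123 = 99.95 g


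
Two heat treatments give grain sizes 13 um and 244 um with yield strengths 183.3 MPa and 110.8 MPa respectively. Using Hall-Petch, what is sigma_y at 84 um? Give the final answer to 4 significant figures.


sigma_y = sigma0 + k / sqrt(d)
1/sqrt(d1) = 1/sqrt(1.3e-05) = 277.35;  1/sqrt(d2) = 64.0184
k = (sigma1 - sigma2) / (1/sqrt(d1) - 1/sqrt(d2)) = (183.3 - 110.8) / (277.35 - 64.0184) = 0.339846 MPa*m^0.5
sigma0 = sigma1 - k/sqrt(d1) = 183.3 - 0.339846*277.35 = 89.0436 MPa
sigma_y(d3) = 89.0436 + 0.339846 / sqrt(8.4e-05) = 126.1 MPa


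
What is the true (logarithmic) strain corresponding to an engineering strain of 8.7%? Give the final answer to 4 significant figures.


epsilon_true = ln(1 + epsilon_eng)
epsilon_true = ln(1 + 0.087)
epsilon_true = 0.08342


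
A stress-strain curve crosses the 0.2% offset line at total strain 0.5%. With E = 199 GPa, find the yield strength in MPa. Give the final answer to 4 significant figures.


Offset strain = 0.002
Elastic strain at yield = total_strain - offset = 5e-03 - 0.002 = 3e-03
sigma_y = E * elastic_strain = 199000 * 3e-03
sigma_y = 597 MPa


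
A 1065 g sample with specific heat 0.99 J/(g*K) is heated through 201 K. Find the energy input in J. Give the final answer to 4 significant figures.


Q = m * cp * dT
Q = 1065 * 0.99 * 201
Q = 211900 J


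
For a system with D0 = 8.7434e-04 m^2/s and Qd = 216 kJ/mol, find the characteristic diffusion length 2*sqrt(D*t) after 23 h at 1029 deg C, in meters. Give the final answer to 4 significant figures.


Step 1: D = D0 * exp(-Qd/(R*T))
T = 1302.15 K
D = 8.7434e-04 * exp(-216e3 / (8.314 * 1302.15)) = 1.89109e-12 m^2/s
Step 2: L = 2*sqrt(D*t)
t = 23 h = 82800 s
L = 2*sqrt(1.89109e-12 * 82800) = 7.914e-04 m


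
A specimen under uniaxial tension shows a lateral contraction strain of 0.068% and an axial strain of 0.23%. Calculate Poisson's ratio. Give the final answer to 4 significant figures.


nu = -epsilon_lat / epsilon_axial
Lateral strain is contraction (negative), so using magnitudes:
nu = 0.068 / 0.23
nu = 0.2957


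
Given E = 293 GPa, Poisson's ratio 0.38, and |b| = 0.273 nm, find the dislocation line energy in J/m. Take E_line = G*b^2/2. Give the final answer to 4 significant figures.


Step 1: G = E / (2*(1+nu))
G = 293 / (2*(1+0.38)) = 106.159 GPa = 1.06159e+11 Pa
Step 2: E_line = G*b^2/2
b = 0.273 nm = 2.73e-10 m
E_line = 0.5 * 1.06159e+11 * (2.73e-10)^2 = 3.956e-09 J/m


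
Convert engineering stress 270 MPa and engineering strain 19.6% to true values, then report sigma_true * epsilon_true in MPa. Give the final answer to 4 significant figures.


sigma_true = sigma_eng * (1 + epsilon_eng)
sigma_true = 270 * (1 + 0.196) = 322.92 MPa
epsilon_true = ln(1 + epsilon_eng)
epsilon_true = ln(1 + 0.196) = 0.178983
sigma_true * epsilon_true = 322.92 * 0.178983 = 57.8 MPa


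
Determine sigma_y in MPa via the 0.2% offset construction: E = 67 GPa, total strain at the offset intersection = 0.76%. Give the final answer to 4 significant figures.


Offset strain = 0.002
Elastic strain at yield = total_strain - offset = 7.6e-03 - 0.002 = 5.6e-03
sigma_y = E * elastic_strain = 67000 * 5.6e-03
sigma_y = 375.2 MPa
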